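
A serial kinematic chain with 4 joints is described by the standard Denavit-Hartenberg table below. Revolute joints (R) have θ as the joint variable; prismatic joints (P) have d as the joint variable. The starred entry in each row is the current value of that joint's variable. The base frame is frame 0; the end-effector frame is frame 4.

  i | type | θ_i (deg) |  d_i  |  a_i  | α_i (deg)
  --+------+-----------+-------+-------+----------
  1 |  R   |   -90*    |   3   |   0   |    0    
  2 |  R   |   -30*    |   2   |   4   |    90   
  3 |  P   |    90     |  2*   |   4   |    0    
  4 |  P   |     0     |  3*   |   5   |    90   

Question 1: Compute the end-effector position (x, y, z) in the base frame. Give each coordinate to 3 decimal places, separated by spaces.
after link 1: o_1 = (0.0000, 0.0000, 3.0000)
after link 2: o_2 = (-2.0000, -3.4641, 5.0000)
after link 3: o_3 = (-3.7321, -2.4641, 9.0000)
after link 4: o_4 = (-6.3301, -0.9641, 14.0000)

-6.330 -0.964 14.000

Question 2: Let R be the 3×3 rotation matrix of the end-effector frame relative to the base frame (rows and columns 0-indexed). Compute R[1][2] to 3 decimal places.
-0.866

End-effector z-axis (col 2 of R) = (-0.5000,-0.8660,-0.0000)
R[1][2] = -0.8660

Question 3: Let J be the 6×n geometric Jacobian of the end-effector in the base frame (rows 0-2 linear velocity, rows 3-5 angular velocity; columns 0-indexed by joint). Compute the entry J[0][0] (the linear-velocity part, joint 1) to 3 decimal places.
0.964

axis z_0 = ẑ; lever o_n−o_0 = (-6.3301,-0.9641,14.0000)
cross product → J_v[:, 0] = (0.9641,-6.3301,0.0000)
J_ω[:, 0] = z_0
entry J[0][0] = 0.9641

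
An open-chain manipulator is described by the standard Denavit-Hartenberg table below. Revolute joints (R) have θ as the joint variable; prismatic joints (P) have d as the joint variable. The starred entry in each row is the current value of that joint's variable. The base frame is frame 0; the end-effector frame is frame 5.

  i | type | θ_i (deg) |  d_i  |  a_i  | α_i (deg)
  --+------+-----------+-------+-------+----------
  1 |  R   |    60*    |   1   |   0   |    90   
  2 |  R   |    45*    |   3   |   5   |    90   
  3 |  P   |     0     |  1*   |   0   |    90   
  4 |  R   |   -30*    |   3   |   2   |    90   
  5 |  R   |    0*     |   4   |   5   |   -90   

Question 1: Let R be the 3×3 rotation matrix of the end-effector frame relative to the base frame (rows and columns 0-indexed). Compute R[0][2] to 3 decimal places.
End-effector z-axis (col 2 of R) = (-0.8660,0.5000,-0.0000)
R[0][2] = -0.8660

-0.866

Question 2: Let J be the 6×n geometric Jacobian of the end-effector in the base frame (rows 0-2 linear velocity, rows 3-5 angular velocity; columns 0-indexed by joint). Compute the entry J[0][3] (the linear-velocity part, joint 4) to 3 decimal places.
3.898

axis z_3 = (-0.8660,0.5000,-0.0000); lever o_n−o_3 = (-3.6241,-0.2771,7.7968)
cross product → J_v[:, 3] = (3.8984,6.7522,2.0520)
J_ω[:, 3] = z_3
entry J[0][3] = 3.8984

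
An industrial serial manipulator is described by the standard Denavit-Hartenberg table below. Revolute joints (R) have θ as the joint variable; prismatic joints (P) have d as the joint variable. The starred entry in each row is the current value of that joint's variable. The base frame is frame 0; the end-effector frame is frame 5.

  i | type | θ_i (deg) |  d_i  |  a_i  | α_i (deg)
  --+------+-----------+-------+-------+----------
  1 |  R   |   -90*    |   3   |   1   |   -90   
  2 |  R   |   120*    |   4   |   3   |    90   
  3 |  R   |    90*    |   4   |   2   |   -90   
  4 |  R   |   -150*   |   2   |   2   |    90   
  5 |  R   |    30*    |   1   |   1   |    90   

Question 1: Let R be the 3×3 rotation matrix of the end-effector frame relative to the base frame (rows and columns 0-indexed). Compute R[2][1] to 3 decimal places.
0.433

End-effector y-axis (col 1 of R) = (-0.5000,0.7500,0.4330)
R[2][1] = 0.4330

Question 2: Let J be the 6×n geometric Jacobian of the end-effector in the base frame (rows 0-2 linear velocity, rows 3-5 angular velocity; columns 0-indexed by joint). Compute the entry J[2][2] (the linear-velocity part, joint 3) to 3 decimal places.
axis z_2 = (0.0000,-0.8660,-0.5000); lever o_n−o_2 = (-0.9821,-5.2051,-0.1184)
cross product → J_v[:, 2] = (-2.5000,0.4910,-0.8505)
J_ω[:, 2] = z_2
entry J[2][2] = -0.8505

-0.850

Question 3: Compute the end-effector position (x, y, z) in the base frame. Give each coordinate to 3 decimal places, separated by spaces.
3.018 -4.705 0.283

after link 1: o_1 = (0.0000, -1.0000, 3.0000)
after link 2: o_2 = (4.0000, 0.5000, 0.4019)
after link 3: o_3 = (6.0000, -2.9641, -1.5981)
after link 4: o_4 = (4.2679, -4.8301, -0.3660)
after link 5: o_5 = (3.0179, -4.7051, 0.2835)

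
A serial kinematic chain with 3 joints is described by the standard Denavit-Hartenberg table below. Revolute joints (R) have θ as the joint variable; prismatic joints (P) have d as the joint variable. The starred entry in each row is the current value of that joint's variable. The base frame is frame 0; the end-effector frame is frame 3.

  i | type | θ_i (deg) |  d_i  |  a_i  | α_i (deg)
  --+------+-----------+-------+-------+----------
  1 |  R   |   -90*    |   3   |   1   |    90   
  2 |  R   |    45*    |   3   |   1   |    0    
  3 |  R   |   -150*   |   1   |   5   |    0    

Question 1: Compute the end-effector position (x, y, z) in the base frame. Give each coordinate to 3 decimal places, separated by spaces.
-4.000 -0.413 -1.123

after link 1: o_1 = (0.0000, -1.0000, 3.0000)
after link 2: o_2 = (-3.0000, -1.7071, 3.7071)
after link 3: o_3 = (-4.0000, -0.4130, -1.1225)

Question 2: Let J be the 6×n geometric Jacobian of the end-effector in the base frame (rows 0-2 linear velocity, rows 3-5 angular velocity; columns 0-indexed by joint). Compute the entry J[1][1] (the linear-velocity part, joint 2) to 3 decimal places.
axis z_1 = (-1.0000,-0.0000,0.0000); lever o_n−o_1 = (-4.0000,0.5870,-4.1225)
cross product → J_v[:, 1] = (0.0000,-4.1225,-0.5870)
J_ω[:, 1] = z_1
entry J[1][1] = -4.1225

-4.123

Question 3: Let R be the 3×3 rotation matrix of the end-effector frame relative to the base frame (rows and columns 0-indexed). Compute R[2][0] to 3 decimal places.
-0.966

End-effector x-axis (col 0 of R) = (-0.0000,0.2588,-0.9659)
R[2][0] = -0.9659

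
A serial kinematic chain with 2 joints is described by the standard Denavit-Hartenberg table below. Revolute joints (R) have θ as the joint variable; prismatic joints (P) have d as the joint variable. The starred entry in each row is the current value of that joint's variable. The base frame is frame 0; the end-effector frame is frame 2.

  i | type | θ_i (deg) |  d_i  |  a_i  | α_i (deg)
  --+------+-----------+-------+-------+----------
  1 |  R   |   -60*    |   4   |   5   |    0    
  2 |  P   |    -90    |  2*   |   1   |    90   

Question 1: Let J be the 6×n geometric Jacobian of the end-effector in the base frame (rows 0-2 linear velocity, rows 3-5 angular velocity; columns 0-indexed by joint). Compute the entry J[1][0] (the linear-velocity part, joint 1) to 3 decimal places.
1.634

axis z_0 = ẑ; lever o_n−o_0 = (1.6340,-4.8301,6.0000)
cross product → J_v[:, 0] = (4.8301,1.6340,-0.0000)
J_ω[:, 0] = z_0
entry J[1][0] = 1.6340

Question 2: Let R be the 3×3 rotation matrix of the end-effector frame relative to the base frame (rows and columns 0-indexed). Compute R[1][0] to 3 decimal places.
End-effector x-axis (col 0 of R) = (-0.8660,-0.5000,0.0000)
R[1][0] = -0.5000

-0.500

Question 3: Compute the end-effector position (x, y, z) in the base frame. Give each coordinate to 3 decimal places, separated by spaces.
after link 1: o_1 = (2.5000, -4.3301, 4.0000)
after link 2: o_2 = (1.6340, -4.8301, 6.0000)

1.634 -4.830 6.000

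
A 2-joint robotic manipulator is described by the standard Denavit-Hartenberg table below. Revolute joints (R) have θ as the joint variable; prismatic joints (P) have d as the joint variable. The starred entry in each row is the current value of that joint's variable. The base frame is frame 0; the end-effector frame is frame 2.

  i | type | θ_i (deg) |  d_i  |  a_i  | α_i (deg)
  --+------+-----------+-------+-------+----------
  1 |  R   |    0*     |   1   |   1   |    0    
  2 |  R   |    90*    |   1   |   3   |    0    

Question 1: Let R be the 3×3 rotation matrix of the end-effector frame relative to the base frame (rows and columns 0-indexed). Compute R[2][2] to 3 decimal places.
1.000

End-effector z-axis (col 2 of R) = (0.0000,0.0000,1.0000)
R[2][2] = 1.0000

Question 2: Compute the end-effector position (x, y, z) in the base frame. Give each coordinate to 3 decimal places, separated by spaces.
after link 1: o_1 = (1.0000, 0.0000, 1.0000)
after link 2: o_2 = (1.0000, 3.0000, 2.0000)

1.000 3.000 2.000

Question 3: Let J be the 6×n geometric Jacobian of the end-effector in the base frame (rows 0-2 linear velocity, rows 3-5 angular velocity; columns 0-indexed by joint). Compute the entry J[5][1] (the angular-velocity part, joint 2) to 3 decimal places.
1.000

axis z_1 = (0.0000,0.0000,1.0000); lever o_n−o_1 = (0.0000,3.0000,1.0000)
cross product → J_v[:, 1] = (-3.0000,0.0000,0.0000)
J_ω[:, 1] = z_1
entry J[5][1] = 1.0000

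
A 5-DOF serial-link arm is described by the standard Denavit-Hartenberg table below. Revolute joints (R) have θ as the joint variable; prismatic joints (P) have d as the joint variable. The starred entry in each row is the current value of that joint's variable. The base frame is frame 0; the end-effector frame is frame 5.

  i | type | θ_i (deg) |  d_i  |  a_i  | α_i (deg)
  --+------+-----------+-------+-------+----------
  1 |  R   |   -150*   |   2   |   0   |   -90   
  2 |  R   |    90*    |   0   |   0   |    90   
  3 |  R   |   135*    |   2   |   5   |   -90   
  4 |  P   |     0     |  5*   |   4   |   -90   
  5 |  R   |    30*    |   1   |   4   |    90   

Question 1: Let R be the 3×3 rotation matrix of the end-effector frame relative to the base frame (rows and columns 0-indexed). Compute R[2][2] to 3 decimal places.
End-effector z-axis (col 2 of R) = (-0.1294,0.2241,0.9659)
R[2][2] = 0.9659

0.966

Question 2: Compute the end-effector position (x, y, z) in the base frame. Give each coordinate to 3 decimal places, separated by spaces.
after link 1: o_1 = (0.0000, 0.0000, 2.0000)
after link 2: o_2 = (0.0000, 0.0000, 2.0000)
after link 3: o_3 = (0.0357, -4.0619, 5.5355)
after link 4: o_4 = (-0.3178, -3.4495, 11.8995)
after link 5: o_5 = (2.4800, -6.2956, 12.9348)

2.480 -6.296 12.935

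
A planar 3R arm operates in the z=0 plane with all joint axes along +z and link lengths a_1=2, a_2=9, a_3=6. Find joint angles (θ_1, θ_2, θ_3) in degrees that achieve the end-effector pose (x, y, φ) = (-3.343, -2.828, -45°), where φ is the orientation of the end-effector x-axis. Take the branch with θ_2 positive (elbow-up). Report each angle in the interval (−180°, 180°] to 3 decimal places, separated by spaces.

wrist centre = target − a_3·(cos φ, sin φ) = (-7.5856, 1.4146)
cos θ_2 = (59.5432−2²−9²)/(2·2·9) = -0.7071; θ_2 = 135.0023° (elbow-up)
β = atan2(1.4146,-7.5856) = 169.4363°; ψ = atan2(6.3637,-4.3642) = 124.4422°
θ_1 = β − ψ = 44.9941°
θ_3 = φ − θ_1 − θ_2 = 135.0036° (wrapped to (-180°,180°])

44.994 135.002 135.004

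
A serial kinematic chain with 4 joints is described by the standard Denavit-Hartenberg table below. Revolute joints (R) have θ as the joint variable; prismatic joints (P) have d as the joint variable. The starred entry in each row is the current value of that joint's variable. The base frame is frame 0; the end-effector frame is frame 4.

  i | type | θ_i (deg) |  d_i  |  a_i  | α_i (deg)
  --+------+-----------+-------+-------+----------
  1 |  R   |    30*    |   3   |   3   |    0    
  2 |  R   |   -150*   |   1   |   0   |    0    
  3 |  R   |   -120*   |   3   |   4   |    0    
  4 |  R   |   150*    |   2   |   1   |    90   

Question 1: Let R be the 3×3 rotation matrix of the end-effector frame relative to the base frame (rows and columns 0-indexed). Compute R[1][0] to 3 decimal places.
-1.000

End-effector x-axis (col 0 of R) = (0.0000,-1.0000,0.0000)
R[1][0] = -1.0000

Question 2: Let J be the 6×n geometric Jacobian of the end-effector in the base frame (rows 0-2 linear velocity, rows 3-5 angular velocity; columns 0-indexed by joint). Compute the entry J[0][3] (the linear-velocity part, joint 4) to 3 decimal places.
axis z_3 = (0.0000,0.0000,1.0000); lever o_n−o_3 = (0.0000,-1.0000,2.0000)
cross product → J_v[:, 3] = (1.0000,0.0000,-0.0000)
J_ω[:, 3] = z_3
entry J[0][3] = 1.0000

1.000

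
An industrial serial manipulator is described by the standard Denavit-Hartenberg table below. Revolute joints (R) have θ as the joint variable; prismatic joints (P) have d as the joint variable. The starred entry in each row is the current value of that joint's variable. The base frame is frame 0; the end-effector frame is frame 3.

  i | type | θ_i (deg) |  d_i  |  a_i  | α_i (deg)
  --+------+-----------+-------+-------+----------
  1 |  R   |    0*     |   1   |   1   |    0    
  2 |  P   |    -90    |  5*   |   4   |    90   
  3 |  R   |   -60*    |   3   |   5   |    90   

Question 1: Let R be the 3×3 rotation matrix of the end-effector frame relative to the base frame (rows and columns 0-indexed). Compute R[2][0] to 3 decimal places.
-0.866

End-effector x-axis (col 0 of R) = (-0.0000,-0.5000,-0.8660)
R[2][0] = -0.8660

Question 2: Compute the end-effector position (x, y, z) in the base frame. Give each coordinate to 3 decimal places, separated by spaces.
after link 1: o_1 = (1.0000, 0.0000, 1.0000)
after link 2: o_2 = (1.0000, -4.0000, 6.0000)
after link 3: o_3 = (-2.0000, -6.5000, 1.6699)

-2.000 -6.500 1.670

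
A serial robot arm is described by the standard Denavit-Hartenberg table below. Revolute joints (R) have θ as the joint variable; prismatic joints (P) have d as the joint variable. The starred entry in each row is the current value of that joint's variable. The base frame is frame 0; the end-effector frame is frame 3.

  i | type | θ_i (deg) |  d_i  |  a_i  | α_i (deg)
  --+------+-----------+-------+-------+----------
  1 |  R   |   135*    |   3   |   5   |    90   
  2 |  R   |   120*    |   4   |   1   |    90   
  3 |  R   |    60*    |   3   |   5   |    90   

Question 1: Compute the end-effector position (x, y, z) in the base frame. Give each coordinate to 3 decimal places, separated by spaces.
1.755 10.026 7.531

after link 1: o_1 = (-3.5355, 3.5355, 3.0000)
after link 2: o_2 = (-0.3536, 6.0104, 3.8660)
after link 3: o_3 = (1.7551, 10.0255, 7.5311)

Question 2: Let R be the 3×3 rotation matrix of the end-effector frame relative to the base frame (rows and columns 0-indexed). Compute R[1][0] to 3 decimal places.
End-effector x-axis (col 0 of R) = (0.7891,0.4356,0.4330)
R[1][0] = 0.4356

0.436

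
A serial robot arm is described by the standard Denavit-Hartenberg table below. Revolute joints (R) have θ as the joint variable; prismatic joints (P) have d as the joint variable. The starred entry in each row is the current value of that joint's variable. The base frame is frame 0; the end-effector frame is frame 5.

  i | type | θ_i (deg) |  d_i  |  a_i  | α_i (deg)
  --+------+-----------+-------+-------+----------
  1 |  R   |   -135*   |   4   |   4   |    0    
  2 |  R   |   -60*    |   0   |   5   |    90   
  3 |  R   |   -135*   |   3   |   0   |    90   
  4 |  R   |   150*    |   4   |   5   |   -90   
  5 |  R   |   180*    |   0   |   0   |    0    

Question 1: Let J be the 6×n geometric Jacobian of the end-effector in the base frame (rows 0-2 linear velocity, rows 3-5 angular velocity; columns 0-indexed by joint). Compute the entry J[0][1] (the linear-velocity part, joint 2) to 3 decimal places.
axis z_1 = (0.0000,0.0000,1.0000); lever o_n−o_1 = (-3.6316,6.6671,5.8903)
cross product → J_v[:, 1] = (-6.6671,-3.6316,0.0000)
J_ω[:, 1] = z_1
entry J[0][1] = -6.6671

-6.667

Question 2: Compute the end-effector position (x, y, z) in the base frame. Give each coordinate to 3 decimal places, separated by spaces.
-6.460 3.839 9.890

after link 1: o_1 = (-2.8284, -2.8284, 4.0000)
after link 2: o_2 = (-7.6581, -1.5343, 4.0000)
after link 3: o_3 = (-6.8816, 1.3634, 4.0000)
after link 4: o_4 = (-6.4600, 3.8387, 9.8903)
after link 5: o_5 = (-6.4600, 3.8387, 9.8903)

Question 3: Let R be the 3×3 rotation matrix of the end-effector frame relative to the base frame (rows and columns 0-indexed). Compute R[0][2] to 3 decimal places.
-0.566

End-effector z-axis (col 2 of R) = (-0.5657,-0.7450,0.3536)
R[0][2] = -0.5657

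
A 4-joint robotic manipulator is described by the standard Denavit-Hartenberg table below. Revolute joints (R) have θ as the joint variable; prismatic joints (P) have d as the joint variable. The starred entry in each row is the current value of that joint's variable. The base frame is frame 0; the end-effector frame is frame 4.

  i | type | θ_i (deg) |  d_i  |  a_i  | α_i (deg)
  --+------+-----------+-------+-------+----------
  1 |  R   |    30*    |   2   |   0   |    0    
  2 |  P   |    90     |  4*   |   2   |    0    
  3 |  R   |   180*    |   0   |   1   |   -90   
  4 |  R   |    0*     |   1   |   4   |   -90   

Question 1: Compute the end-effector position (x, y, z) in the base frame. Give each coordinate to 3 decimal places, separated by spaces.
2.366 -2.098 6.000

after link 1: o_1 = (0.0000, 0.0000, 2.0000)
after link 2: o_2 = (-1.0000, 1.7321, 6.0000)
after link 3: o_3 = (-0.5000, 0.8660, 6.0000)
after link 4: o_4 = (2.3660, -2.0981, 6.0000)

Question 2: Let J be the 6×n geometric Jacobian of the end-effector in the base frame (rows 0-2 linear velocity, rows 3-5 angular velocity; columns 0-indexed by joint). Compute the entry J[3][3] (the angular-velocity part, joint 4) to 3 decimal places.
0.866

axis z_3 = (0.8660,0.5000,0.0000); lever o_n−o_3 = (2.8660,-2.9641,0.0000)
cross product → J_v[:, 3] = (0.0000,0.0000,-4.0000)
J_ω[:, 3] = z_3
entry J[3][3] = 0.8660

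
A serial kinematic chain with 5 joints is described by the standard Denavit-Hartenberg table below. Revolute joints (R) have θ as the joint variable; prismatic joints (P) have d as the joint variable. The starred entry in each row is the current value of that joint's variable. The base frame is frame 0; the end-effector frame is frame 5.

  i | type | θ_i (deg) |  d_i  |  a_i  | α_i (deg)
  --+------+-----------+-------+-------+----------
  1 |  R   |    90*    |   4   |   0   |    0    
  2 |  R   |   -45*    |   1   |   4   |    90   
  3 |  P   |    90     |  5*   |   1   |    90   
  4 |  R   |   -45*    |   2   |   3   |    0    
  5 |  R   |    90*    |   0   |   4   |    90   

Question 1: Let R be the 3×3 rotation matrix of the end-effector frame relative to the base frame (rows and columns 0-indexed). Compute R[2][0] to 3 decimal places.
End-effector x-axis (col 0 of R) = (0.5000,-0.5000,0.7071)
R[2][0] = 0.7071

0.707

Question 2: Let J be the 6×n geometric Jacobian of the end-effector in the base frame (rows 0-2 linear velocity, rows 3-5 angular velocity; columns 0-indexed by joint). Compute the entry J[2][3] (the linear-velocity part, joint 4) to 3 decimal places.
axis z_3 = (0.7071,0.7071,-0.0000); lever o_n−o_3 = (1.9142,0.9142,4.9497)
cross product → J_v[:, 3] = (3.5000,-3.5000,-0.7071)
J_ω[:, 3] = z_3
entry J[2][3] = -0.7071

-0.707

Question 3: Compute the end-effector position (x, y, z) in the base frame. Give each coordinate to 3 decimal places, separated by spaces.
after link 1: o_1 = (0.0000, 0.0000, 4.0000)
after link 2: o_2 = (2.8284, 2.8284, 5.0000)
after link 3: o_3 = (6.3640, -0.7071, 6.0000)
after link 4: o_4 = (6.2782, 2.2071, 8.1213)
after link 5: o_5 = (8.2782, 0.2071, 10.9497)

8.278 0.207 10.950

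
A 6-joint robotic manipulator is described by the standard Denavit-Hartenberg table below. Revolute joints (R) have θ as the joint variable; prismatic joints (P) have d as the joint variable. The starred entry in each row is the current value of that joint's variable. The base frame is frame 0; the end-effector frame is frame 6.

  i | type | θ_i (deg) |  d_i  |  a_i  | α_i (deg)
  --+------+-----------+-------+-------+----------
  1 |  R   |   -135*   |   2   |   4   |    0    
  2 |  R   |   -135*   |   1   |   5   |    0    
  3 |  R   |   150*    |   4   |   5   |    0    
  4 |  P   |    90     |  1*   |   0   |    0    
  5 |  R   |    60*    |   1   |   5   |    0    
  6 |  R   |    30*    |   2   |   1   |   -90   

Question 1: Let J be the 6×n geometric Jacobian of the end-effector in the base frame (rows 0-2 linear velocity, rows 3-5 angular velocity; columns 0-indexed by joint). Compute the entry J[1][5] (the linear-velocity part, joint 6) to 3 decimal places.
0.500

axis z_5 = (0.0000,0.0000,1.0000); lever o_n−o_5 = (0.5000,0.8660,2.0000)
cross product → J_v[:, 5] = (-0.8660,0.5000,0.0000)
J_ω[:, 5] = z_5
entry J[1][5] = 0.5000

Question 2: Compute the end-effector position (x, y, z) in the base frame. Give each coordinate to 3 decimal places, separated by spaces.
after link 1: o_1 = (-2.8284, -2.8284, 2.0000)
after link 2: o_2 = (-2.8284, 2.1716, 3.0000)
after link 3: o_3 = (-5.3284, -2.1586, 7.0000)
after link 4: o_4 = (-5.3284, -2.1586, 8.0000)
after link 5: o_5 = (-0.9983, 0.3414, 9.0000)
after link 6: o_6 = (-0.4983, 1.2075, 11.0000)

-0.498 1.207 11.000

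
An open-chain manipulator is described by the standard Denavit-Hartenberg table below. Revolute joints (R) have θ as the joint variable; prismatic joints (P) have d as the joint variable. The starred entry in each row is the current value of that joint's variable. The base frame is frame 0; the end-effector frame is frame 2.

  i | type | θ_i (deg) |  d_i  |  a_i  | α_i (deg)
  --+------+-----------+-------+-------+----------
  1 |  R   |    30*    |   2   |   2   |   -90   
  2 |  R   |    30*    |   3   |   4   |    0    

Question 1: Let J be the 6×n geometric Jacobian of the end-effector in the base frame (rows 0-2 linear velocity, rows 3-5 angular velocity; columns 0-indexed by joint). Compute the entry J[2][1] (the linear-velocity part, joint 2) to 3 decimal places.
-3.464

axis z_1 = (-0.5000,0.8660,0.0000); lever o_n−o_1 = (1.5000,4.3301,-2.0000)
cross product → J_v[:, 1] = (-1.7321,-1.0000,-3.4641)
J_ω[:, 1] = z_1
entry J[2][1] = -3.4641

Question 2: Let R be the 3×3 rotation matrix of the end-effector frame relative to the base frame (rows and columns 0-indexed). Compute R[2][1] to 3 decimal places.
End-effector y-axis (col 1 of R) = (-0.4330,-0.2500,-0.8660)
R[2][1] = -0.8660

-0.866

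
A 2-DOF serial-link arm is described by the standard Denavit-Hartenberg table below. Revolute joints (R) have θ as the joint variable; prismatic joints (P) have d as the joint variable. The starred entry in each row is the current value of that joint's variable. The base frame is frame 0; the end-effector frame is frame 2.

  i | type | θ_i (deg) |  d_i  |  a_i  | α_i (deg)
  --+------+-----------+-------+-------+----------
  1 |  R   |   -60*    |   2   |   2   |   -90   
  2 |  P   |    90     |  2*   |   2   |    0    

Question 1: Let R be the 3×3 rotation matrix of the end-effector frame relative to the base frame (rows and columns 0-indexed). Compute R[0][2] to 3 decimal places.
End-effector z-axis (col 2 of R) = (0.8660,0.5000,0.0000)
R[0][2] = 0.8660

0.866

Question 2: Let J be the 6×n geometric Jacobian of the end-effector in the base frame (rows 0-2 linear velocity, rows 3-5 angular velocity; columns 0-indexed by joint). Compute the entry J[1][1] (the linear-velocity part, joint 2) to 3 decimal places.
prismatic axis z_1 = (0.8660,0.5000,0.0000)
J_v[:, 1] = z_1; J_ω[:, 1] = (0,0,0)
entry J[1][1] = 0.5000

0.500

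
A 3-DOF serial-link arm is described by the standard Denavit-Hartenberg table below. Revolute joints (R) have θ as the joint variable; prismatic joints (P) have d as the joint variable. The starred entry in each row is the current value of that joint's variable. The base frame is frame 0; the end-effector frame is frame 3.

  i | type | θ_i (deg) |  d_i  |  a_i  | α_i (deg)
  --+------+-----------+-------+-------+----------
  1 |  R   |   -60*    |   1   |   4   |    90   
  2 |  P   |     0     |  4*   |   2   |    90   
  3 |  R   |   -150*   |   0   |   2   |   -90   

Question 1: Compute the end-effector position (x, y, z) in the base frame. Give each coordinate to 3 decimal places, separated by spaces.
after link 1: o_1 = (2.0000, -3.4641, 1.0000)
after link 2: o_2 = (-0.4641, -7.1962, 1.0000)
after link 3: o_3 = (-0.4641, -5.1962, 1.0000)

-0.464 -5.196 1.000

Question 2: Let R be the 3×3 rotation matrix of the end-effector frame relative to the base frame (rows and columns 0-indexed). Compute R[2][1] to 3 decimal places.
1.000

End-effector y-axis (col 1 of R) = (0.0000,0.0000,1.0000)
R[2][1] = 1.0000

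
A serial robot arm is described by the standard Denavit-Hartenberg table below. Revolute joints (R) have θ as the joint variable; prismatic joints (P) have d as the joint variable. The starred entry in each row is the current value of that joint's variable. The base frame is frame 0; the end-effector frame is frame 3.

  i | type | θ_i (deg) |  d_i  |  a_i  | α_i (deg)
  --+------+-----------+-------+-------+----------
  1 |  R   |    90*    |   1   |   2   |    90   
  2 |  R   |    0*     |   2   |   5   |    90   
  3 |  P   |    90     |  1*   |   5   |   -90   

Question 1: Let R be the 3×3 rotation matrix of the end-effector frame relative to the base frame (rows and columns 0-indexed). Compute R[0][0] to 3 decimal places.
1.000

End-effector x-axis (col 0 of R) = (1.0000,0.0000,0.0000)
R[0][0] = 1.0000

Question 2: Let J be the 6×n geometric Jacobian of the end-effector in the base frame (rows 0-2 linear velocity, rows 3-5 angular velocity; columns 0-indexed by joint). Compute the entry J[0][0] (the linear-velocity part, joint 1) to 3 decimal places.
axis z_0 = ẑ; lever o_n−o_0 = (7.0000,7.0000,0.0000)
cross product → J_v[:, 0] = (-7.0000,7.0000,0.0000)
J_ω[:, 0] = z_0
entry J[0][0] = -7.0000

-7.000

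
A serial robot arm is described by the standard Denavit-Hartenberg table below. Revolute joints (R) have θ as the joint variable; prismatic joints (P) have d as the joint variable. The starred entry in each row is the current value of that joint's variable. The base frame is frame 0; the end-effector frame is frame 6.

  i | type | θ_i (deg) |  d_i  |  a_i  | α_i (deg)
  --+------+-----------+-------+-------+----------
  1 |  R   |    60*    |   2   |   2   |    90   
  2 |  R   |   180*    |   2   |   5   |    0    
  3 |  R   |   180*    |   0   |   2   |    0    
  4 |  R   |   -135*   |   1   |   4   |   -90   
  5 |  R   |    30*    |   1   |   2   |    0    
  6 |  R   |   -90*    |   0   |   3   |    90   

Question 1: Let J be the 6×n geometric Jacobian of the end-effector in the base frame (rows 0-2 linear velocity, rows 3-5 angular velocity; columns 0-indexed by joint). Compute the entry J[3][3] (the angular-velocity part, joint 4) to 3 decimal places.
0.866

axis z_3 = (0.8660,-0.5000,0.0000); lever o_n−o_3 = (0.0466,-5.1154,-5.8209)
cross product → J_v[:, 3] = (2.9105,5.0411,-4.4067)
J_ω[:, 3] = z_3
entry J[3][3] = 0.8660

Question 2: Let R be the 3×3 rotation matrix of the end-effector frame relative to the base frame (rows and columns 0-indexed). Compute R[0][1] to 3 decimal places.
End-effector y-axis (col 1 of R) = (0.3536,0.6124,-0.7071)
R[0][1] = 0.3536

0.354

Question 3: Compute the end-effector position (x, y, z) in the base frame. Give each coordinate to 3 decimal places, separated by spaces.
1.279 -6.981 -3.821

after link 1: o_1 = (1.0000, 1.7321, 2.0000)
after link 2: o_2 = (0.2321, -3.5981, 2.0000)
after link 3: o_3 = (1.2321, -1.8660, 2.0000)
after link 4: o_4 = (0.6839, -4.8155, -0.8284)
after link 5: o_5 = (-0.4410, -4.7638, -2.7603)
after link 6: o_6 = (1.2787, -6.9814, -3.8209)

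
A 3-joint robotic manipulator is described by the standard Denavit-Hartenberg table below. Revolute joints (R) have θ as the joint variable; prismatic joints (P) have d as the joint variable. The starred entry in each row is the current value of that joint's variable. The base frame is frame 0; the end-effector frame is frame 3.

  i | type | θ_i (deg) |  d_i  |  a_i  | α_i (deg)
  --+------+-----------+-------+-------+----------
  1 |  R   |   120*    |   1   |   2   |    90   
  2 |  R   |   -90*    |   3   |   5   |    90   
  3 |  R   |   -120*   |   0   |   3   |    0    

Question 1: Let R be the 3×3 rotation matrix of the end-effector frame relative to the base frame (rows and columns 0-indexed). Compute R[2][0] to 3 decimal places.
0.500

End-effector x-axis (col 0 of R) = (-0.7500,-0.4330,0.5000)
R[2][0] = 0.5000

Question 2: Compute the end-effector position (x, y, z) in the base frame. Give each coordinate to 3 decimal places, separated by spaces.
after link 1: o_1 = (-1.0000, 1.7321, 1.0000)
after link 2: o_2 = (1.5981, 3.2321, -4.0000)
after link 3: o_3 = (-0.6519, 1.9330, -2.5000)

-0.652 1.933 -2.500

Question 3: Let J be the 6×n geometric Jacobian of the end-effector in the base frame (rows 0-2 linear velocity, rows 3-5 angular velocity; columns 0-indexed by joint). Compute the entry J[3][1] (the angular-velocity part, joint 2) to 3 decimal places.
0.866

axis z_1 = (0.8660,0.5000,0.0000); lever o_n−o_1 = (0.3481,0.2010,-3.5000)
cross product → J_v[:, 1] = (-1.7500,3.0311,-0.0000)
J_ω[:, 1] = z_1
entry J[3][1] = 0.8660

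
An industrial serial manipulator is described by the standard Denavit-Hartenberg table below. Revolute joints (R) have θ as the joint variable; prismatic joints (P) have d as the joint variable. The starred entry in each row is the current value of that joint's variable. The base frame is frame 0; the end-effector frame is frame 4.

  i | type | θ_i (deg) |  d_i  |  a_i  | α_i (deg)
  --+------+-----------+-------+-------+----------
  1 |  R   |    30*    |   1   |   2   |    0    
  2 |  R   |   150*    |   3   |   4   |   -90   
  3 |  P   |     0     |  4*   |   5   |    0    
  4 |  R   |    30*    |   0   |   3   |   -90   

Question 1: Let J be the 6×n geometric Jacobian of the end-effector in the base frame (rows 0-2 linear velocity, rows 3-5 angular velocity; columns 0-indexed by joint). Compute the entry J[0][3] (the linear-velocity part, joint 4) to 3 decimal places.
1.500

axis z_3 = (0.0000,-1.0000,0.0000); lever o_n−o_3 = (-2.5981,0.0000,-1.5000)
cross product → J_v[:, 3] = (1.5000,-0.0000,-2.5981)
J_ω[:, 3] = z_3
entry J[0][3] = 1.5000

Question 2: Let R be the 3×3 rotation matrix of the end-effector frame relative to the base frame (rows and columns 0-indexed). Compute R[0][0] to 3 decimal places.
-0.866

End-effector x-axis (col 0 of R) = (-0.8660,-0.0000,-0.5000)
R[0][0] = -0.8660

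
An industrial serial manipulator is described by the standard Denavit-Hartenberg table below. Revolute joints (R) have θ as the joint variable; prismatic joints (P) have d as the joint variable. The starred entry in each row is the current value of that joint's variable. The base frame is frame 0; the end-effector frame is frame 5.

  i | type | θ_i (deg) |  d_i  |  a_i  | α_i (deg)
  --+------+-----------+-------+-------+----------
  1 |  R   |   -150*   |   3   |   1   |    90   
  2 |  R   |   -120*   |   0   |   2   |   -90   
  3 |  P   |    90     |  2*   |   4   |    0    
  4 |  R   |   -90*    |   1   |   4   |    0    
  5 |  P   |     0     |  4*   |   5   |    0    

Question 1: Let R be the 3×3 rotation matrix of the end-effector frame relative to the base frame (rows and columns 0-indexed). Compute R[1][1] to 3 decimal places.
End-effector y-axis (col 1 of R) = (0.5000,-0.8660,-0.0000)
R[1][1] = -0.8660

-0.866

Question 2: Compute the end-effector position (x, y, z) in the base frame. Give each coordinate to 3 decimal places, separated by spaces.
0.647 -4.245 -10.026

after link 1: o_1 = (-0.8660, -0.5000, 3.0000)
after link 2: o_2 = (-0.0000, -0.0000, 1.2679)
after link 3: o_3 = (0.5000, -4.3301, 0.2679)
after link 4: o_4 = (1.4821, -3.7631, -3.6962)
after link 5: o_5 = (0.6471, -4.2452, -10.0263)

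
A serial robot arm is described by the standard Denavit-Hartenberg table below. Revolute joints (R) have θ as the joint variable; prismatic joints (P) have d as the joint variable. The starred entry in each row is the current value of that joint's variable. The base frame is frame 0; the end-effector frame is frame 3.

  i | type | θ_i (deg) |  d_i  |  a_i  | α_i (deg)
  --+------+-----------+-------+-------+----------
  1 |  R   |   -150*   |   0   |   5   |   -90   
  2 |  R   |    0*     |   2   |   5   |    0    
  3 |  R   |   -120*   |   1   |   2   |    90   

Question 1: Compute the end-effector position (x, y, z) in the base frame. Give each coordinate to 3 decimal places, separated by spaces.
after link 1: o_1 = (-4.3301, -2.5000, 0.0000)
after link 2: o_2 = (-7.6603, -6.7321, 0.0000)
after link 3: o_3 = (-6.2942, -7.0981, 1.7321)

-6.294 -7.098 1.732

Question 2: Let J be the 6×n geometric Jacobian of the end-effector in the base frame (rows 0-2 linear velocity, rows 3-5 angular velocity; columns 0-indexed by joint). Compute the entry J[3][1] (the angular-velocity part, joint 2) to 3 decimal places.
0.500

axis z_1 = (0.5000,-0.8660,0.0000); lever o_n−o_1 = (-1.9641,-4.5981,1.7321)
cross product → J_v[:, 1] = (-1.5000,-0.8660,-4.0000)
J_ω[:, 1] = z_1
entry J[3][1] = 0.5000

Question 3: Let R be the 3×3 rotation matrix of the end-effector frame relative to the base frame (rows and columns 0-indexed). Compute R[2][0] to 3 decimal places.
0.866

End-effector x-axis (col 0 of R) = (0.4330,0.2500,0.8660)
R[2][0] = 0.8660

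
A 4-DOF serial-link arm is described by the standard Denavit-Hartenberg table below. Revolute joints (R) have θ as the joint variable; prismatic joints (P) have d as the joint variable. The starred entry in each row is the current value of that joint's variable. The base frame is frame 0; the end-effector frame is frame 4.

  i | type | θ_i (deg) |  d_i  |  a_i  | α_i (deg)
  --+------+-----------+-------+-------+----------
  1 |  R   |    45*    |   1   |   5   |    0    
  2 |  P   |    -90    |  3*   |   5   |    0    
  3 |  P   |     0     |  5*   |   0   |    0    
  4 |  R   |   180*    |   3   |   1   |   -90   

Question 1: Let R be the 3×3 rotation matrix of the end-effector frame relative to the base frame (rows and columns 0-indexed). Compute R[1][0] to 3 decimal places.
0.707

End-effector x-axis (col 0 of R) = (-0.7071,0.7071,0.0000)
R[1][0] = 0.7071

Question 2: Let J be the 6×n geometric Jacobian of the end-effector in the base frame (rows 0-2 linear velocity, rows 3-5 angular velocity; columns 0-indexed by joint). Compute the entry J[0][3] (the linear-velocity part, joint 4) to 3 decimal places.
axis z_3 = (0.0000,0.0000,1.0000); lever o_n−o_3 = (-0.7071,0.7071,3.0000)
cross product → J_v[:, 3] = (-0.7071,-0.7071,0.0000)
J_ω[:, 3] = z_3
entry J[0][3] = -0.7071

-0.707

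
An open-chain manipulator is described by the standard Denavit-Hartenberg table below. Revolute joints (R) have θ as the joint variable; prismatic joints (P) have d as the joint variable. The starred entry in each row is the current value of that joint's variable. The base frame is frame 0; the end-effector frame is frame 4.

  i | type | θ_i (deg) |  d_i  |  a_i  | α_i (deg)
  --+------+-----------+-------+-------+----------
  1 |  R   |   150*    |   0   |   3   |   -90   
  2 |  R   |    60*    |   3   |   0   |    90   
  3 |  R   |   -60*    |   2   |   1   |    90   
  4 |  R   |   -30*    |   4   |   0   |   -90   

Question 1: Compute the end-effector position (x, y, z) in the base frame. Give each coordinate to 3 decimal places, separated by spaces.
after link 1: o_1 = (-2.5981, 1.5000, 0.0000)
after link 2: o_2 = (-4.0981, -1.0981, 0.0000)
after link 3: o_3 = (-5.3816, 0.6429, 0.5670)
after link 4: o_4 = (-2.8816, 1.5090, 3.5670)

-2.882 1.509 3.567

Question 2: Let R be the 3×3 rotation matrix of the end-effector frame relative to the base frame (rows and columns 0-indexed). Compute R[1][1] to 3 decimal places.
End-effector y-axis (col 1 of R) = (-0.6250,-0.2165,-0.7500)
R[1][1] = -0.2165

-0.217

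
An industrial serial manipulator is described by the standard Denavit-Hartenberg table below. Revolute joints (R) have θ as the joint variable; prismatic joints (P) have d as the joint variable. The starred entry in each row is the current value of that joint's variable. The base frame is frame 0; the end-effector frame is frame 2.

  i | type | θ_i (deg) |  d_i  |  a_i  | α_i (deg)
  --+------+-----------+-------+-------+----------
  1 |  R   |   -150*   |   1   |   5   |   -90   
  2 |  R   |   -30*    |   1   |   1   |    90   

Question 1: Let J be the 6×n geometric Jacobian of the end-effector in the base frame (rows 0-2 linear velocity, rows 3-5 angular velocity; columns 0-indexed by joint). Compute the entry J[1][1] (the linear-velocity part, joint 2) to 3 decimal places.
axis z_1 = (0.5000,-0.8660,0.0000); lever o_n−o_1 = (-0.2500,-1.2990,0.5000)
cross product → J_v[:, 1] = (-0.4330,-0.2500,-0.8660)
J_ω[:, 1] = z_1
entry J[1][1] = -0.2500

-0.250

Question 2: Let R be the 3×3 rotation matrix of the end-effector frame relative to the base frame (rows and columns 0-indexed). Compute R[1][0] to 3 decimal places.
End-effector x-axis (col 0 of R) = (-0.7500,-0.4330,0.5000)
R[1][0] = -0.4330

-0.433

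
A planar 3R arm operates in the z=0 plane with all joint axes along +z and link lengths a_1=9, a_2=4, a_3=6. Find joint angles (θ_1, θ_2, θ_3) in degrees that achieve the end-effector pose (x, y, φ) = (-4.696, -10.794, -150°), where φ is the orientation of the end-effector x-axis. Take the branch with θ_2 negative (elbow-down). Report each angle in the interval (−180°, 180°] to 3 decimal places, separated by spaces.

wrist centre = target − a_3·(cos φ, sin φ) = (0.5002, -7.7940)
cos θ_2 = (60.9966−9²−4²)/(2·9·4) = -0.5000; θ_2 = -120.0031° (elbow-down)
β = atan2(-7.7940,0.5002) = -86.3283°; ψ = atan2(-3.4640,6.9998) = -26.3294°
θ_1 = β − ψ = -59.9989°
θ_3 = φ − θ_1 − θ_2 = 30.0020° (wrapped to (-180°,180°])

-59.999 -120.003 30.002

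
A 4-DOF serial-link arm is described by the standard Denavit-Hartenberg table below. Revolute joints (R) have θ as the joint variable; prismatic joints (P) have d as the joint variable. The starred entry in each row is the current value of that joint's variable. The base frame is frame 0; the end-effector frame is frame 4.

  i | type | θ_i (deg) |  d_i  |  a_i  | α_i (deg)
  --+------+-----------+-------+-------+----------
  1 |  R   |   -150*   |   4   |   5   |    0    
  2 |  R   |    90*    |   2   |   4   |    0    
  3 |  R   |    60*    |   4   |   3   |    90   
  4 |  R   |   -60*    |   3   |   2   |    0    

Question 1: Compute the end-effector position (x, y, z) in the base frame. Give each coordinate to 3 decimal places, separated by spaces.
1.670 -8.964 8.268

after link 1: o_1 = (-4.3301, -2.5000, 4.0000)
after link 2: o_2 = (-2.3301, -5.9641, 6.0000)
after link 3: o_3 = (0.6699, -5.9641, 10.0000)
after link 4: o_4 = (1.6699, -8.9641, 8.2679)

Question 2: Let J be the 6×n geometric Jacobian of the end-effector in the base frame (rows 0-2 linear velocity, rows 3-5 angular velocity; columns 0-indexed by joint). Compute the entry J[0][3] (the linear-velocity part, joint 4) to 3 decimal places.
axis z_3 = (-0.0000,-1.0000,0.0000); lever o_n−o_3 = (1.0000,-3.0000,-1.7321)
cross product → J_v[:, 3] = (1.7321,-0.0000,1.0000)
J_ω[:, 3] = z_3
entry J[0][3] = 1.7321

1.732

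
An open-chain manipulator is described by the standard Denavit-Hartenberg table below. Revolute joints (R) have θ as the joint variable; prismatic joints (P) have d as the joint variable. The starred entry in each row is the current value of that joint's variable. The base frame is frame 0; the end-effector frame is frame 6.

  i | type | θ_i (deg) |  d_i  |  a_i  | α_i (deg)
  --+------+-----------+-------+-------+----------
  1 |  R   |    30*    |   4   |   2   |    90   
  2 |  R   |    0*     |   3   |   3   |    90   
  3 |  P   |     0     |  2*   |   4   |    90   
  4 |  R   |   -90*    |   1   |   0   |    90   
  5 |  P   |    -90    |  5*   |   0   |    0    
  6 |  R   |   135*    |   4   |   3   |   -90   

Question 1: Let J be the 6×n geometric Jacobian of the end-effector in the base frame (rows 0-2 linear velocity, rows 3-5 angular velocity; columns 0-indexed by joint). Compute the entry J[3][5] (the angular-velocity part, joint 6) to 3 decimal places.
axis z_5 = (-0.8660,-0.5000,0.0000); lever o_n−o_5 = (-4.5248,-0.1629,2.1213)
cross product → J_v[:, 5] = (-1.0607,1.8371,-2.1213)
J_ω[:, 5] = z_5
entry J[3][5] = -0.8660

-0.866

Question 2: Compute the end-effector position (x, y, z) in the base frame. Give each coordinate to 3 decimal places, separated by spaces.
-0.061 0.105 4.121

after link 1: o_1 = (1.7321, 1.0000, 4.0000)
after link 2: o_2 = (5.8301, -0.0981, 4.0000)
after link 3: o_3 = (9.2942, 1.9019, 2.0000)
after link 4: o_4 = (8.7942, 2.7679, 2.0000)
after link 5: o_5 = (4.4641, 0.2679, 2.0000)
after link 6: o_6 = (-0.0607, 0.1051, 4.1213)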